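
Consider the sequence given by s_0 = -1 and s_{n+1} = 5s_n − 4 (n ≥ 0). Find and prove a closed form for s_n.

Claim: s_n = -2·5^n + 1.

Base case: s_0 = -1, and -2·5^0 + 1 = -2 + 1 = -1.
Assume s_r = -2·5^r + 1 for some r ≥ 0.
Then s_{r+1} = 5s_r − 4 = 5·(-2·5^r + 1) − 4 = -10·5^r + 5 − 4 = -2·5^{r+1} + 1.
By induction, s_n = -2·5^n + 1 for all n ≥ 0.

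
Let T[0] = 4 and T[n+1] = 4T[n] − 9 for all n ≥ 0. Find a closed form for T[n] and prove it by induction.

Claim: T[n] = 4^n + 3.

Base case: T[0] = 4, and 4^0 + 3 = 1 + 3 = 4.
Assume T[m] = 4^m + 3 for some m ≥ 0.
Then T[m+1] = 4T[m] − 9 = 4·(4^m + 3) − 9 = 4^{m+1} + 12 − 9 = 4^{m+1} + 3.
Hence T[n] = 4^n + 3 for every n ≥ 0, by induction.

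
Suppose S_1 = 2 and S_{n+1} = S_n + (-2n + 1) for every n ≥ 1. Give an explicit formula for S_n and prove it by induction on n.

Claim: S_n = -n^2 + 2n + 1.

Base case: S_1 = 2, and -1^2 + 2·1 + 1 = 2.
Assume S_r = -r^2 + 2r + 1.
Then S_{r+1} = S_r + (-2r + 1) = (-r^2 + 2r + 1) + (-2r + 1) = -r^2 + 2,
and -(r+1)^2 + 2·(r+1) + 1 = -r^2 + 2.
This completes the inductive step, so S_n = -n^2 + 2n + 1 for all n ≥ 1.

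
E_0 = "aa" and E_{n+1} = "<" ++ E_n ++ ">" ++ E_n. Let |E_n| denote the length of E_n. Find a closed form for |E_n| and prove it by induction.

Claim: |E_n| = 2^{n+2} − 2.

Base case: |E_0| = 2, and 2^{0+2} − 2 = 2.
Assume |E_m| = 2^{m+2} − 2.
Then |E_{m+1}| = 1 + |E_m| + 1 + |E_m| = 2|E_m| + 2 = 2(2^{m+2} − 2) + 2 = 2^{m+3} − 4 + 2 = 2^{m+3} − 2.
Hence |E_n| = 2^{n+2} − 2 for every n ≥ 0, by induction.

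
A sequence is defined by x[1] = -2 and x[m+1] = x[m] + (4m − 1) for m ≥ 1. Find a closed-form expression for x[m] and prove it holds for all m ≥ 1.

Claim: x[m] = 2m^2 − 3m − 1.

Base case: x[1] = -2, and 2·1^2 − 3·1 − 1 = -2.
Assume x[k] = 2k^2 − 3k − 1.
Then x[k+1] = x[k] + (4k − 1) = (2k^2 − 3k − 1) + (4k − 1) = 2k^2 + k − 2,
and 2·(k+1)^2 − 3·(k+1) − 1 = 2k^2 + k − 2.
By induction, x[m] = 2m^2 − 3m − 1 for all m ≥ 1.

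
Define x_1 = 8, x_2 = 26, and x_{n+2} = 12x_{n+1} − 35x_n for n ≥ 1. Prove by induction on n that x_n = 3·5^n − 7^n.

Base cases: x_1 = 8 and 3·5^1 − 7^1 = 8; x_2 = 26 and 3·5^2 − 7^2 = 26.
Assume x_j = 3·5^j − 7^j for all 1 ≤ j ≤ k, where k ≥ 2.
Then x_{k+1} = 12x_k − 35x_{k−1} = 12·(3·5^k − 7^k) − 35·(3·5^{k−1} − 7^{k−1}) = 3·(12·5 − 35)5^{k−1} − (12·7 − 35)7^{k−1} = 75·5^{k−1} − 49·7^{k−1} = 3·5^{k+1} − 7^{k+1}.
This completes the inductive step, so x_n = 3·5^n − 7^n for all n ≥ 1.

x_n = 3·5^n − 7^n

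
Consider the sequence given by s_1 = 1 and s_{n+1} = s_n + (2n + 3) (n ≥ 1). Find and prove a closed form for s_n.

Claim: s_n = n^2 + 2n − 2.

Base case: s_1 = 1, and 1^2 + 2·1 − 2 = 1.
Assume s_m = m^2 + 2m − 2.
Then s_{m+1} = s_m + (2m + 3) = (m^2 + 2m − 2) + (2m + 3) = m^2 + 4m + 1,
and (m+1)^2 + 2·(m+1) − 2 = m^2 + 4m + 1.
This completes the inductive step, so s_n = n^2 + 2n − 2 for all n ≥ 1.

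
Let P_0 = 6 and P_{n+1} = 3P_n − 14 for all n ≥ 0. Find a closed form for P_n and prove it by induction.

Claim: P_n = -3^n + 7.

Base case: P_0 = 6, and -3^0 + 7 = -1 + 7 = 6.
Assume P_k = -3^k + 7 for some k ≥ 0.
Then P_{k+1} = 3P_k − 14 = 3·(-3^k + 7) − 14 = -3^{k+1} + 21 − 14 = -3^{k+1} + 7.
This completes the inductive step, so P_n = -3^n + 7 for all n ≥ 0.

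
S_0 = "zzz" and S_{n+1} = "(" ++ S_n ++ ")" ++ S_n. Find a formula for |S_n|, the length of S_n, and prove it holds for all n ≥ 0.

Claim: |S_n| = 5·2^n − 2.

Base case: |S_0| = 3, and 5·2^0 − 2 = 3.
Assume |S_m| = 5·2^m − 2.
Then |S_{m+1}| = 1 + |S_m| + 1 + |S_m| = 2|S_m| + 2 = 2(5·2^m − 2) + 2 = 5·2^{m+1} − 4 + 2 = 5·2^{m+1} − 2.
By induction, |S_n| = 5·2^n − 2 for all n ≥ 0.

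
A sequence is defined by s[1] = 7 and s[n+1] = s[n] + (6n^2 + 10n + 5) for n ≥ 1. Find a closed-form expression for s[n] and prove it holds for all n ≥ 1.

Claim: s[n] = 2n^3 + 2n^2 + n + 2.

Base case: s[1] = 7, and 2·1^3 + 2·1^2 + 1 + 2 = 7.
Assume s[j] = 2j^3 + 2j^2 + j + 2.
Then s[j+1] = s[j] + (6j^2 + 10j + 5) = (2j^3 + 2j^2 + j + 2) + (6j^2 + 10j + 5) = 2j^3 + 8j^2 + 11j + 7,
and 2·(j+1)^3 + 2·(j+1)^2 + (j+1) + 2 = 2j^3 + 8j^2 + 11j + 7.
By induction, s[n] = 2n^3 + 2n^2 + n + 2 for all n ≥ 1.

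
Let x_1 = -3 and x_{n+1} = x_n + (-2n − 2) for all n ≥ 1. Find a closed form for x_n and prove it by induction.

Claim: x_n = -n^2 − n − 1.

Base case: x_1 = -3, and -1^2 − 1 − 1 = -3.
Assume x_k = -k^2 − k − 1.
Then x_{k+1} = x_k + (-2k − 2) = (-k^2 − k − 1) + (-2k − 2) = -k^2 − 3k − 3,
and -(k+1)^2 − (k+1) − 1 = -k^2 − 3k − 3.
This completes the inductive step, so x_n = -n^2 − n − 1 for all n ≥ 1.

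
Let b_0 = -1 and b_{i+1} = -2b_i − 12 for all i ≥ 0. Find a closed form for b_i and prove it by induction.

Claim: b_i = 3·(-2)^i − 4.

Base case: b_0 = -1, and 3·(-2)^0 − 4 = 3 − 4 = -1.
Assume b_j = 3·(-2)^j − 4 for some j ≥ 0.
Then b_{j+1} = -2b_j − 12 = -2·(3·(-2)^j − 4) − 12 = -6·(-2)^j + 8 − 12 = 3·(-2)^{j+1} − 4.
So the formula holds for j+1, and by induction b_i = 3·(-2)^i − 4 for all i ≥ 0.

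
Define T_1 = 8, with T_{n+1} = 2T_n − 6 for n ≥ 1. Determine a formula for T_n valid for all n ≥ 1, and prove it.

Claim: T_n = 2^n + 6.

Base case: T_1 = 8, and 2^1 + 6 = 2 + 6 = 8.
Assume T_m = 2^m + 6 for some m ≥ 1.
Then T_{m+1} = 2T_m − 6 = 2·(2^m + 6) − 6 = 2^{m+1} + 12 − 6 = 2^{m+1} + 6.
By induction, T_n = 2^n + 6 for all n ≥ 1.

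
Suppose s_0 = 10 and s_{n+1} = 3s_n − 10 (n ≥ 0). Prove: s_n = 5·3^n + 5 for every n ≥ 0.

Base case: s_0 = 10, and 5·3^0 + 5 = 5 + 5 = 10.
Assume s_j = 5·3^j + 5 for some j ≥ 0.
Then s_{j+1} = 3s_j − 10 = 3·(5·3^j + 5) − 10 = 15·3^j + 15 − 10 = 5·3^{j+1} + 5.
Hence s_n = 5·3^n + 5 for every n ≥ 0, by induction.

s_n = 5·3^n + 5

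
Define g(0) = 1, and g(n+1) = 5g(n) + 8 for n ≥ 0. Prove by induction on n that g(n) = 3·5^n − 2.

Base case: g(0) = 1, and 3·5^0 − 2 = 3 − 2 = 1.
Assume g(k) = 3·5^k − 2 for some k ≥ 0.
Then g(k+1) = 5g(k) + 8 = 5·(3·5^k − 2) + 8 = 15·5^k − 10 + 8 = 3·5^{k+1} − 2.
By induction, g(n) = 3·5^n − 2 for all n ≥ 0.

g(n) = 3·5^n − 2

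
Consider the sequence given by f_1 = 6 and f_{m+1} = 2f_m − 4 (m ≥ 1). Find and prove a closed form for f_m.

Claim: f_m = 2^m + 4.

Base case: f_1 = 6, and 2^1 + 4 = 2 + 4 = 6.
Assume f_r = 2^r + 4 for some r ≥ 1.
Then f_{r+1} = 2f_r − 4 = 2·(2^r + 4) − 4 = 2^{r+1} + 8 − 4 = 2^{r+1} + 4.
So the formula holds for r+1, and by induction f_m = 2^m + 4 for all m ≥ 1.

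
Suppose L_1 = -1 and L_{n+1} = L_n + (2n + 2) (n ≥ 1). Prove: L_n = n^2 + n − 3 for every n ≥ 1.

Base case: L_1 = -1, and 1^2 + 1 − 3 = -1.
Assume L_r = r^2 + r − 3.
Then L_{r+1} = L_r + (2r + 2) = (r^2 + r − 3) + (2r + 2) = r^2 + 3r − 1,
and (r+1)^2 + (r+1) − 3 = r^2 + 3r − 1.
By induction, L_n = n^2 + n − 3 for all n ≥ 1.

L_n = n^2 + n − 3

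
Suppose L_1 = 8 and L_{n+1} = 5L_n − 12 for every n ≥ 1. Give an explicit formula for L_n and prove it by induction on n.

Claim: L_n = 5^n + 3.

Base case: L_1 = 8, and 5^1 + 3 = 5 + 3 = 8.
Assume L_k = 5^k + 3 for some k ≥ 1.
Then L_{k+1} = 5L_k − 12 = 5·(5^k + 3) − 12 = 5^{k+1} + 15 − 12 = 5^{k+1} + 3.
By induction, L_n = 5^n + 3 for all n ≥ 1.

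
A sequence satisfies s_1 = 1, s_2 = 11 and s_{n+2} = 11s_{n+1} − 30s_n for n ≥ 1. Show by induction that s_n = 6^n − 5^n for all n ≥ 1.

Base cases: s_1 = 1 and 6^1 − 5^1 = 1; s_2 = 11 and 6^2 − 5^2 = 11.
Assume s_j = 6^j − 5^j for all 1 ≤ j ≤ r, where r ≥ 2.
Then s_{r+1} = 11s_r − 30s_{r−1} = 11·(6^r − 5^r) − 30·(6^{r−1} − 5^{r−1}) = (11·6 − 30)6^{r−1} − (11·5 − 30)5^{r−1} = 36·6^{r−1} − 25·5^{r−1} = 6^{r+1} − 5^{r+1}.
Hence s_n = 6^n − 5^n for every n ≥ 1, by strong induction.

s_n = 6^n − 5^n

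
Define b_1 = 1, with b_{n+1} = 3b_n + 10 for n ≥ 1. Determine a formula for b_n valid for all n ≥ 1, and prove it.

Claim: b_n = 2·3^n − 5.

Base case: b_1 = 1, and 2·3^1 − 5 = 6 − 5 = 1.
Assume b_k = 2·3^k − 5 for some k ≥ 1.
Then b_{k+1} = 3b_k + 10 = 3·(2·3^k − 5) + 10 = 6·3^k − 15 + 10 = 2·3^{k+1} − 5.
This completes the inductive step, so b_n = 2·3^n − 5 for all n ≥ 1.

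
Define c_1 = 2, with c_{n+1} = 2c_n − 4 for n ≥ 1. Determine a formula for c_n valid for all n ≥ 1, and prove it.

Claim: c_n = -2^n + 4.

Base case: c_1 = 2, and -2^1 + 4 = -2 + 4 = 2.
Assume c_m = -2^m + 4 for some m ≥ 1.
Then c_{m+1} = 2c_m − 4 = 2·(-2^m + 4) − 4 = -2^{m+1} + 8 − 4 = -2^{m+1} + 4.
So the formula holds for m+1, and by induction c_n = -2^n + 4 for all n ≥ 1.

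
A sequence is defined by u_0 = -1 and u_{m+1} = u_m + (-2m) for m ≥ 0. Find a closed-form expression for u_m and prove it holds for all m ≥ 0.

Claim: u_m = -m^2 + m − 1.

Base case: u_0 = -1, and -0^2 + 0 − 1 = -1.
Assume u_j = -j^2 + j − 1.
Then u_{j+1} = u_j + (-2j) = (-j^2 + j − 1) + (-2j) = -j^2 − j − 1,
and -(j+1)^2 + (j+1) − 1 = -j^2 − j − 1.
Hence u_m = -m^2 + m − 1 for every m ≥ 0, by induction.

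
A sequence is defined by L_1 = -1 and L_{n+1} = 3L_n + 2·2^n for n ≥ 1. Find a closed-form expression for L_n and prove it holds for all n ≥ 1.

Claim: L_n = 3^n − 2·2^n.

Base case: L_1 = -1, and 3^1 − 2·2^1 = 3 − 4 = -1.
Assume L_k = 3^k − 2·2^k for some k ≥ 1.
Then L_{k+1} = 3L_k + 2·2^k = 3·(3^k − 2·2^k) + 2·2^k = 3^{k+1} − 6·2^k + 2·2^k = 3^{k+1} − 4·2^k = 3^{k+1} − 2·2^{k+1}.
This completes the inductive step, so L_n = 3^n − 2·2^n for all n ≥ 1.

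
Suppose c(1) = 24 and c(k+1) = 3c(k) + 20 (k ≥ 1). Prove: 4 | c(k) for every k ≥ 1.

Base case: c(1) = 24 = 4·6, so 4 | c(1).
Assume 4 | c(r), so c(r) = 4t for some integer t.
Then c(r+1) = 3c(r) + 20 = 3·(4t) + 20 = 4(3t + 5), so 4 | c(r+1).
So the property holds for r+1, and by induction 4 | c(k) for all k ≥ 1.

4 | c(k)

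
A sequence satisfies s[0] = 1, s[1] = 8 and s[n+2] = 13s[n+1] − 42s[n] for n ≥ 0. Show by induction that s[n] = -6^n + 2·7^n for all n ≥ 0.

Base cases: s[0] = 1 and -6^0 + 2·7^0 = 1; s[1] = 8 and -6^1 + 2·7^1 = 8.
Assume s[i] = -6^i + 2·7^i for all 0 ≤ i ≤ j, where j ≥ 1.
Then s[j+1] = 13s[j] − 42s[j−1] = 13·(-6^j + 2·7^j) − 42·(-6^{j−1} + 2·7^{j−1}) = -(13·6 − 42)6^{j−1} + 2·(13·7 − 42)7^{j−1} = -36·6^{j−1} + 98·7^{j−1} = -6^{j+1} + 2·7^{j+1}.
This completes the inductive step, so s[n] = -6^n + 2·7^n for all n ≥ 0.

s[n] = -6^n + 2·7^n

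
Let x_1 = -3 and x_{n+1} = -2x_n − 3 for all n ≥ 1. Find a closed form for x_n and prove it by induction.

Claim: x_n = (-2)^n − 1.

Base case: x_1 = -3, and (-2)^1 − 1 = -2 − 1 = -3.
Assume x_m = (-2)^m − 1 for some m ≥ 1.
Then x_{m+1} = -2x_m − 3 = -2·((-2)^m − 1) − 3 = -2·(-2)^m + 2 − 3 = (-2)^{m+1} − 1.
By induction, x_n = (-2)^n − 1 for all n ≥ 1.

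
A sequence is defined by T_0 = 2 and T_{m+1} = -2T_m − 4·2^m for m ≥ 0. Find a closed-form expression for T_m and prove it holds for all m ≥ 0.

Claim: T_m = 3·(-2)^m − 2^m.

Base case: T_0 = 2, and 3·(-2)^0 − 2^0 = 3 − 1 = 2.
Assume T_r = 3·(-2)^r − 2^r for some r ≥ 0.
Then T_{r+1} = -2T_r − 4·2^r = -2·(3·(-2)^r − 2^r) − 4·2^r = 3·(-2)^{r+1} + 2·2^r − 4·2^r = 3·(-2)^{r+1} − 2·2^r = 3·(-2)^{r+1} − 2^{r+1}.
So the formula holds for r+1, and by induction T_m = 3·(-2)^m − 2^m for all m ≥ 0.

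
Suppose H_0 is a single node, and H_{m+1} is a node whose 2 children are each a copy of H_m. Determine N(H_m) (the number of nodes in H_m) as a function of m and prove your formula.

Claim: N(H_m) = 2^{m+1} − 1.

Base case: N(H_0) = 1, and 2^{0+1} − 1 = 1.
Assume N(H_j) = 2^{j+1} − 1.
Then N(H_{j+1}) = 1 + 2N(H_j) = 1 + 2(2^{j+1} − 1) = 2^{j+2} − 2 + 1 = 2^{j+2} − 1.
So the formula holds for j+1, and by induction N(H_m) = 2^{m+1} − 1 for all m ≥ 0.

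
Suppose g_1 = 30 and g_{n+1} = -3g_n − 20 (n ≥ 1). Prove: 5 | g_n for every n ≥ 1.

Base case: g_1 = 30 = 5·6, so 5 | g_1.
Assume 5 | g_r, so g_r = 5t for some integer t.
Then g_{r+1} = -3g_r − 20 = -3·(5t) − 20 = 5(-3t − 4), so 5 | g_{r+1}.
So the property holds for r+1, and by induction 5 | g_n for all n ≥ 1.

5 | g_n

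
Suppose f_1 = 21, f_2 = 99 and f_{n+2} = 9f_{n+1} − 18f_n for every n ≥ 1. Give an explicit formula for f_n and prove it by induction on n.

Claim: f_n = 3·3^n + 2·6^n.

Base cases: f_1 = 21 and 3·3^1 + 2·6^1 = 21; f_2 = 99 and 3·3^2 + 2·6^2 = 99.
Assume f_j = 3·3^j + 2·6^j for all 1 ≤ j ≤ r, where r ≥ 2.
Then f_{r+1} = 9f_r − 18f_{r−1} = 9·(3·3^r + 2·6^r) − 18·(3·3^{r−1} + 2·6^{r−1}) = 3·(9·3 − 18)3^{r−1} + 2·(9·6 − 18)6^{r−1} = 27·3^{r−1} + 72·6^{r−1} = 3·3^{r+1} + 2·6^{r+1}.
Hence f_n = 3·3^n + 2·6^n for every n ≥ 1, by strong induction.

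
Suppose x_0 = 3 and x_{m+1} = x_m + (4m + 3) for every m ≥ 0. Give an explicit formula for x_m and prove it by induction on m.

Claim: x_m = 2m^2 + m + 3.

Base case: x_0 = 3, and 2·0^2 + 0 + 3 = 3.
Assume x_j = 2j^2 + j + 3.
Then x_{j+1} = x_j + (4j + 3) = (2j^2 + j + 3) + (4j + 3) = 2j^2 + 5j + 6,
and 2·(j+1)^2 + (j+1) + 3 = 2j^2 + 5j + 6.
This completes the inductive step, so x_m = 2m^2 + m + 3 for all m ≥ 0.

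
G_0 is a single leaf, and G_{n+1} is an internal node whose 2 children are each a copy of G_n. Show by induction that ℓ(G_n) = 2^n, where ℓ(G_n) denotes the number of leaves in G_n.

Base case: ℓ(G_0) = 1, and 2^0 = 1.
Assume ℓ(G_r) = 2^r.
Then ℓ(G_{r+1}) = 2·ℓ(G_r) = 2·2^r = 2^{r+1}.
So the formula holds for r+1, and by induction ℓ(G_n) = 2^n for all n ≥ 0.

ℓ(G_n) = 2^n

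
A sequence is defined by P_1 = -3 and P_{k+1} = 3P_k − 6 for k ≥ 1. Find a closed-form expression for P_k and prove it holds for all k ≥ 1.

Claim: P_k = -2·3^k + 3.

Base case: P_1 = -3, and -2·3^1 + 3 = -6 + 3 = -3.
Assume P_m = -2·3^m + 3 for some m ≥ 1.
Then P_{m+1} = 3P_m − 6 = 3·(-2·3^m + 3) − 6 = -6·3^m + 9 − 6 = -2·3^{m+1} + 3.
So the formula holds for m+1, and by induction P_k = -2·3^k + 3 for all k ≥ 1.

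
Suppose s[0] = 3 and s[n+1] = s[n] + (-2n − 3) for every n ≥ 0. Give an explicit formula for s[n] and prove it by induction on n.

Claim: s[n] = -n^2 − 2n + 3.

Base case: s[0] = 3, and -0^2 − 2·0 + 3 = 3.
Assume s[r] = -r^2 − 2r + 3.
Then s[r+1] = s[r] + (-2r − 3) = (-r^2 − 2r + 3) + (-2r − 3) = -r^2 − 4r,
and -(r+1)^2 − 2·(r+1) + 3 = -r^2 − 4r.
Hence s[n] = -n^2 − 2n + 3 for every n ≥ 0, by induction.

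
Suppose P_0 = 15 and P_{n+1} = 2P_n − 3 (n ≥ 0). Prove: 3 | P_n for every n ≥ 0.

Base case: P_0 = 15 = 3·5, so 3 | P_0.
Assume 3 | P_k, so P_k = 3t for some integer t.
Then P_{k+1} = 2P_k − 3 = 2·(3t) − 3 = 3(2t − 1), so 3 | P_{k+1}.
By induction, 3 | P_n for all n ≥ 0.

3 | P_n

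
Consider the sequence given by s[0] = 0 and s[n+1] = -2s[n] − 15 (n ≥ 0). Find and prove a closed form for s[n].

Claim: s[n] = 5·(-2)^n − 5.

Base case: s[0] = 0, and 5·(-2)^0 − 5 = 5 − 5 = 0.
Assume s[k] = 5·(-2)^k − 5 for some k ≥ 0.
Then s[k+1] = -2s[k] − 15 = -2·(5·(-2)^k − 5) − 15 = -10·(-2)^k + 10 − 15 = 5·(-2)^{k+1} − 5.
This completes the inductive step, so s[n] = 5·(-2)^n − 5 for all n ≥ 0.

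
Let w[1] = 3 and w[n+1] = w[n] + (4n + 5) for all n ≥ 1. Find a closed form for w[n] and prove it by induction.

Claim: w[n] = 2n^2 + 3n − 2.

Base case: w[1] = 3, and 2·1^2 + 3·1 − 2 = 3.
Assume w[r] = 2r^2 + 3r − 2.
Then w[r+1] = w[r] + (4r + 5) = (2r^2 + 3r − 2) + (4r + 5) = 2r^2 + 7r + 3,
and 2·(r+1)^2 + 3·(r+1) − 2 = 2r^2 + 7r + 3.
Hence w[n] = 2n^2 + 3n − 2 for every n ≥ 1, by induction.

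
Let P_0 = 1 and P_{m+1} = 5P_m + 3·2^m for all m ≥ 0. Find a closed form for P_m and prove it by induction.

Claim: P_m = 2·5^m − 2^m.

Base case: P_0 = 1, and 2·5^0 − 2^0 = 2 − 1 = 1.
Assume P_r = 2·5^r − 2^r for some r ≥ 0.
Then P_{r+1} = 5P_r + 3·2^r = 5·(2·5^r − 2^r) + 3·2^r = 2·5^{r+1} − 5·2^r + 3·2^r = 2·5^{r+1} − 2·2^r = 2·5^{r+1} − 2^{r+1}.
So the formula holds for r+1, and by induction P_m = 2·5^m − 2^m for all m ≥ 0.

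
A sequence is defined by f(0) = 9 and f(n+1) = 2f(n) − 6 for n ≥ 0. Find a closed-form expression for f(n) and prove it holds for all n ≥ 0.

Claim: f(n) = 3·2^n + 6.

Base case: f(0) = 9, and 3·2^0 + 6 = 3 + 6 = 9.
Assume f(j) = 3·2^j + 6 for some j ≥ 0.
Then f(j+1) = 2f(j) − 6 = 2·(3·2^j + 6) − 6 = 6·2^j + 12 − 6 = 3·2^{j+1} + 6.
So the formula holds for j+1, and by induction f(n) = 3·2^n + 6 for all n ≥ 0.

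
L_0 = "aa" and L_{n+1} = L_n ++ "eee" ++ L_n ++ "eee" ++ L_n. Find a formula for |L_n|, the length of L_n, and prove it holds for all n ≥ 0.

Claim: |L_n| = 5·3^n − 3.

Base case: |L_0| = 2, and 5·3^0 − 3 = 2.
Assume |L_k| = 5·3^k − 3.
Then |L_{k+1}| = 3|L_k| + 6 = 3(5·3^k − 3) + 6 = 5·3^{k+1} − 9 + 6 = 5·3^{k+1} − 3.
By induction, |L_n| = 5·3^n − 3 for all n ≥ 0.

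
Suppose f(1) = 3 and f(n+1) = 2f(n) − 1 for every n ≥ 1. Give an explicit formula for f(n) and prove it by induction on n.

Claim: f(n) = 2^n + 1.

Base case: f(1) = 3, and 2^1 + 1 = 2 + 1 = 3.
Assume f(r) = 2^r + 1 for some r ≥ 1.
Then f(r+1) = 2f(r) − 1 = 2·(2^r + 1) − 1 = 2^{r+1} + 2 − 1 = 2^{r+1} + 1.
So the formula holds for r+1, and by induction f(n) = 2^n + 1 for all n ≥ 1.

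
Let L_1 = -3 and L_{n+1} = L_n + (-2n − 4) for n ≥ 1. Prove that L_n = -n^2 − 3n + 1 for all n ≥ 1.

Base case: L_1 = -3, and -1^2 − 3·1 + 1 = -3.
Assume L_k = -k^2 − 3k + 1.
Then L_{k+1} = L_k + (-2k − 4) = (-k^2 − 3k + 1) + (-2k − 4) = -k^2 − 5k − 3,
and -(k+1)^2 − 3·(k+1) + 1 = -k^2 − 5k − 3.
This completes the inductive step, so L_n = -n^2 − 3n + 1 for all n ≥ 1.

L_n = -n^2 − 3n + 1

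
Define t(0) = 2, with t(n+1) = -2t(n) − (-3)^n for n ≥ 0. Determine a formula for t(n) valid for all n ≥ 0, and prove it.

Claim: t(n) = (-2)^n + (-3)^n.

Base case: t(0) = 2, and (-2)^0 + (-3)^0 = 1 + 1 = 2.
Assume t(m) = (-2)^m + (-3)^m for some m ≥ 0.
Then t(m+1) = -2t(m) − (-3)^m = -2·((-2)^m + (-3)^m) − (-3)^m = (-2)^{m+1} − 2·(-3)^m − (-3)^m = (-2)^{m+1} − 3·(-3)^m = (-2)^{m+1} + (-3)^{m+1}.
Hence t(n) = (-2)^n + (-3)^n for every n ≥ 0, by induction.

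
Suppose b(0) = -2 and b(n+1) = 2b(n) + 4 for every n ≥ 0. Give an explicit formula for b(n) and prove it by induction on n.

Claim: b(n) = 2^{n+1} − 4.

Base case: b(0) = -2, and 2^{0+1} − 4 = 2 − 4 = -2.
Assume b(k) = 2^{k+1} − 4 for some k ≥ 0.
Then b(k+1) = 2b(k) + 4 = 2·(2^{k+1} − 4) + 4 = 2^{k+2} − 8 + 4 = 2^{k+2} − 4.
This completes the inductive step, so b(n) = 2^{n+1} − 4 for all n ≥ 0.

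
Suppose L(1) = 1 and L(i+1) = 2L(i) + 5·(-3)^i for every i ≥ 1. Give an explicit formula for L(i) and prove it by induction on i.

Claim: L(i) = -2^i − (-3)^i.

Base case: L(1) = 1, and -2^1 − (-3)^1 = -2 + 3 = 1.
Assume L(k) = -2^k − (-3)^k for some k ≥ 1.
Then L(k+1) = 2L(k) + 5·(-3)^k = 2·(-2^k − (-3)^k) + 5·(-3)^k = -2^{k+1} − 2·(-3)^k + 5·(-3)^k = -2^{k+1} + 3·(-3)^k = -2^{k+1} − (-3)^{k+1}.
Hence L(i) = -2^i − (-3)^i for every i ≥ 1, by induction.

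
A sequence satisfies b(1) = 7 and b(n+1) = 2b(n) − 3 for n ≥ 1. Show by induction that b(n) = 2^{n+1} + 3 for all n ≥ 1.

Base case: b(1) = 7, and 2^{1+1} + 3 = 4 + 3 = 7.
Assume b(k) = 2^{k+1} + 3 for some k ≥ 1.
Then b(k+1) = 2b(k) − 3 = 2·(2^{k+1} + 3) − 3 = 2^{k+2} + 6 − 3 = 2^{k+2} + 3.
This completes the inductive step, so b(n) = 2^{n+1} + 3 for all n ≥ 1.

b(n) = 2^{n+1} + 3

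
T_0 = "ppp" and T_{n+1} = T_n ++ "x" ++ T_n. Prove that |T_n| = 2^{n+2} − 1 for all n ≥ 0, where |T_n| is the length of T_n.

Base case: |T_0| = 3, and 2^{0+2} − 1 = 3.
Assume |T_j| = 2^{j+2} − 1.
Then |T_{j+1}| = |T_j| + 1 + |T_j| = 2|T_j| + 1 = 2(2^{j+2} − 1) + 1 = 2^{j+3} − 2 + 1 = 2^{j+3} − 1.
So the formula holds for j+1, and by induction |T_n| = 2^{n+2} − 1 for all n ≥ 0.

|T_n| = 2^{n+2} − 1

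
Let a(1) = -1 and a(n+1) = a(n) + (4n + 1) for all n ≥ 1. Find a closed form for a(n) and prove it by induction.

Claim: a(n) = 2n^2 − n − 2.

Base case: a(1) = -1, and 2·1^2 − 1 − 2 = -1.
Assume a(m) = 2m^2 − m − 2.
Then a(m+1) = a(m) + (4m + 1) = (2m^2 − m − 2) + (4m + 1) = 2m^2 + 3m − 1,
and 2·(m+1)^2 − (m+1) − 2 = 2m^2 + 3m − 1.
This completes the inductive step, so a(n) = 2n^2 − n − 2 for all n ≥ 1.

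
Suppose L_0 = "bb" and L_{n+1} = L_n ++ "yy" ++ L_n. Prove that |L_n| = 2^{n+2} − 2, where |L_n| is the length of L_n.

Base case: |L_0| = 2, and 2^{0+2} − 2 = 2.
Assume |L_r| = 2^{r+2} − 2.
Then |L_{r+1}| = |L_r| + 2 + |L_r| = 2|L_r| + 2 = 2(2^{r+2} − 2) + 2 = 2^{r+3} − 4 + 2 = 2^{r+3} − 2.
So the formula holds for r+1, and by induction |L_n| = 2^{n+2} − 2 for all n ≥ 0.

|L_n| = 2^{n+2} − 2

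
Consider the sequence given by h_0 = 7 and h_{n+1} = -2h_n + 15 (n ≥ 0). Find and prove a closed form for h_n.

Claim: h_n = 2·(-2)^n + 5.

Base case: h_0 = 7, and 2·(-2)^0 + 5 = 2 + 5 = 7.
Assume h_m = 2·(-2)^m + 5 for some m ≥ 0.
Then h_{m+1} = -2h_m + 15 = -2·(2·(-2)^m + 5) + 15 = -4·(-2)^m − 10 + 15 = 2·(-2)^{m+1} + 5.
Hence h_n = 2·(-2)^n + 5 for every n ≥ 0, by induction.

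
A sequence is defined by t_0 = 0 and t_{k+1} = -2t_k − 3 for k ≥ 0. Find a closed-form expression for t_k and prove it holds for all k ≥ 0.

Claim: t_k = (-2)^k − 1.

Base case: t_0 = 0, and (-2)^0 − 1 = 1 − 1 = 0.
Assume t_r = (-2)^r − 1 for some r ≥ 0.
Then t_{r+1} = -2t_r − 3 = -2·((-2)^r − 1) − 3 = -2·(-2)^r + 2 − 3 = (-2)^{r+1} − 1.
By induction, t_k = (-2)^k − 1 for all k ≥ 0.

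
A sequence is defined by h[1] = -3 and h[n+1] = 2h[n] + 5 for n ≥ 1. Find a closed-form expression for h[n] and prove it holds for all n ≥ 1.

Claim: h[n] = 2^n − 5.

Base case: h[1] = -3, and 2^1 − 5 = 2 − 5 = -3.
Assume h[k] = 2^k − 5 for some k ≥ 1.
Then h[k+1] = 2h[k] + 5 = 2·(2^k − 5) + 5 = 2^{k+1} − 10 + 5 = 2^{k+1} − 5.
By induction, h[n] = 2^n − 5 for all n ≥ 1.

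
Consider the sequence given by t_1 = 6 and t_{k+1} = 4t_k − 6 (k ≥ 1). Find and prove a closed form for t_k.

Claim: t_k = 4^k + 2.

Base case: t_1 = 6, and 4^1 + 2 = 4 + 2 = 6.
Assume t_m = 4^m + 2 for some m ≥ 1.
Then t_{m+1} = 4t_m − 6 = 4·(4^m + 2) − 6 = 4^{m+1} + 8 − 6 = 4^{m+1} + 2.
So the formula holds for m+1, and by induction t_k = 4^k + 2 for all k ≥ 1.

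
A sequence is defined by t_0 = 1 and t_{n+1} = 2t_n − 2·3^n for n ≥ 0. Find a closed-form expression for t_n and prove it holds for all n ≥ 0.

Claim: t_n = 3·2^n − 2·3^n.

Base case: t_0 = 1, and 3·2^0 − 2·3^0 = 3 − 2 = 1.
Assume t_m = 3·2^m − 2·3^m for some m ≥ 0.
Then t_{m+1} = 2t_m − 2·3^m = 2·(3·2^m − 2·3^m) − 2·3^m = 3·2^{m+1} − 4·3^m − 2·3^m = 3·2^{m+1} − 6·3^m = 3·2^{m+1} − 2·3^{m+1}.
So the formula holds for m+1, and by induction t_n = 3·2^n − 2·3^n for all n ≥ 0.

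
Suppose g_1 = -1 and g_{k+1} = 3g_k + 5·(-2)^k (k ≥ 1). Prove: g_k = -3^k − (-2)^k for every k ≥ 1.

Base case: g_1 = -1, and -3^1 − (-2)^1 = -3 + 2 = -1.
Assume g_m = -3^m − (-2)^m for some m ≥ 1.
Then g_{m+1} = 3g_m + 5·(-2)^m = 3·(-3^m − (-2)^m) + 5·(-2)^m = -3^{m+1} − 3·(-2)^m + 5·(-2)^m = -3^{m+1} + 2·(-2)^m = -3^{m+1} − (-2)^{m+1}.
Hence g_k = -3^k − (-2)^k for every k ≥ 1, by induction.

g_k = -3^k − (-2)^k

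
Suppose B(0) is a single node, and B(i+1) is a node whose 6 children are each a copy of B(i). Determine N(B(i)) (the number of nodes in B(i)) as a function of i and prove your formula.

Claim: N(B(i)) = (6^{i+1} − 1)/5.

Base case: N(B(0)) = 1, and (6^{0+1} − 1)/5 = 1.
Assume N(B(j)) = (6^{j+1} − 1)/5.
Then N(B(j+1)) = 1 + 6N(B(j)) = 1 + 6·(6^{j+1} − 1)/5 = 1 + (6^{j+2} − 6)/5 = (5 + 6^{j+2} − 6)/5 = (6^{j+2} − 1)/5.
Hence N(B(i)) = (6^{i+1} − 1)/5 for every i ≥ 0, by induction.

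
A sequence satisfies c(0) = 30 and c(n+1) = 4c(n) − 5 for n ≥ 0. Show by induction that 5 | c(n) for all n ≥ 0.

Base case: c(0) = 30 = 5·6, so 5 | c(0).
Assume 5 | c(k), so c(k) = 5t for some integer t.
Then c(k+1) = 4c(k) − 5 = 4·(5t) − 5 = 5(4t − 1), so 5 | c(k+1).
So the property holds for k+1, and by induction 5 | c(n) for all n ≥ 0.

5 | c(n)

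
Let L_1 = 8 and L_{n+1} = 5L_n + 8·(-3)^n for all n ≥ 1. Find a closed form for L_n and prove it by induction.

Claim: L_n = 5^n − (-3)^n.

Base case: L_1 = 8, and 5^1 − (-3)^1 = 5 + 3 = 8.
Assume L_k = 5^k − (-3)^k for some k ≥ 1.
Then L_{k+1} = 5L_k + 8·(-3)^k = 5·(5^k − (-3)^k) + 8·(-3)^k = 5^{k+1} − 5·(-3)^k + 8·(-3)^k = 5^{k+1} + 3·(-3)^k = 5^{k+1} − (-3)^{k+1}.
This completes the inductive step, so L_n = 5^n − (-3)^n for all n ≥ 1.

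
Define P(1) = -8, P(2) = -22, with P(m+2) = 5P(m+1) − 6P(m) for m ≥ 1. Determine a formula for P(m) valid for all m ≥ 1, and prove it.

Claim: P(m) = -2^m − 2·3^m.

Base cases: P(1) = -8 and -2^1 − 2·3^1 = -8; P(2) = -22 and -2^2 − 2·3^2 = -22.
Assume P(j) = -2^j − 2·3^j for all 1 ≤ j ≤ r, where r ≥ 2.
Then P(r+1) = 5P(r) − 6P(r−1) = 5·(-2^r − 2·3^r) − 6·(-2^{r−1} − 2·3^{r−1}) = -(5·2 − 6)2^{r−1} − 2·(5·3 − 6)3^{r−1} = -4·2^{r−1} − 18·3^{r−1} = -2^{r+1} − 2·3^{r+1}.
This completes the inductive step, so P(m) = -2^m − 2·3^m for all m ≥ 1.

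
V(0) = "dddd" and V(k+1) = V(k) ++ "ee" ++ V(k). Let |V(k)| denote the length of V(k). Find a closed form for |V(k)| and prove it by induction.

Claim: |V(k)| = 6·2^k − 2.

Base case: |V(0)| = 4, and 6·2^0 − 2 = 4.
Assume |V(j)| = 6·2^j − 2.
Then |V(j+1)| = |V(j)| + 2 + |V(j)| = 2|V(j)| + 2 = 2(6·2^j − 2) + 2 = 6·2^{j+1} − 4 + 2 = 6·2^{j+1} − 2.
Hence |V(k)| = 6·2^k − 2 for every k ≥ 0, by induction.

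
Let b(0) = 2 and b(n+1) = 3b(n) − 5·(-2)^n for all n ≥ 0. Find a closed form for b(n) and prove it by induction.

Claim: b(n) = 3^n + (-2)^n.

Base case: b(0) = 2, and 3^0 + (-2)^0 = 1 + 1 = 2.
Assume b(k) = 3^k + (-2)^k for some k ≥ 0.
Then b(k+1) = 3b(k) − 5·(-2)^k = 3·(3^k + (-2)^k) − 5·(-2)^k = 3^{k+1} + 3·(-2)^k − 5·(-2)^k = 3^{k+1} − 2·(-2)^k = 3^{k+1} + (-2)^{k+1}.
So the formula holds for k+1, and by induction b(n) = 3^n + (-2)^n for all n ≥ 0.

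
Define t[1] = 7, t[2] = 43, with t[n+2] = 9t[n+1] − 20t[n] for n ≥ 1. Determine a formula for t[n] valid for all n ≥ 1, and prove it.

Claim: t[n] = 3·5^n − 2·4^n.

Base cases: t[1] = 7 and 3·5^1 − 2·4^1 = 7; t[2] = 43 and 3·5^2 − 2·4^2 = 43.
Assume t[j] = 3·5^j − 2·4^j for all 1 ≤ j ≤ r, where r ≥ 2.
Then t[r+1] = 9t[r] − 20t[r−1] = 9·(3·5^r − 2·4^r) − 20·(3·5^{r−1} − 2·4^{r−1}) = 3·(9·5 − 20)5^{r−1} − 2·(9·4 − 20)4^{r−1} = 75·5^{r−1} − 32·4^{r−1} = 3·5^{r+1} − 2·4^{r+1}.
So the formula holds for r+1, and by strong induction t[n] = 3·5^n − 2·4^n for all n ≥ 1.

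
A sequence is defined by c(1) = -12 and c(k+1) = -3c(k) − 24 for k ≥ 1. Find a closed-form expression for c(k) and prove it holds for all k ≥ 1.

Claim: c(k) = 2·(-3)^k − 6.

Base case: c(1) = -12, and 2·(-3)^1 − 6 = -6 − 6 = -12.
Assume c(j) = 2·(-3)^j − 6 for some j ≥ 1.
Then c(j+1) = -3c(j) − 24 = -3·(2·(-3)^j − 6) − 24 = -6·(-3)^j + 18 − 24 = 2·(-3)^{j+1} − 6.
So the formula holds for j+1, and by induction c(k) = 2·(-3)^k − 6 for all k ≥ 1.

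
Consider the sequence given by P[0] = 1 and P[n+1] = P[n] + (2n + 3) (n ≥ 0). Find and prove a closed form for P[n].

Claim: P[n] = n^2 + 2n + 1.

Base case: P[0] = 1, and 0^2 + 2·0 + 1 = 1.
Assume P[j] = j^2 + 2j + 1.
Then P[j+1] = P[j] + (2j + 3) = (j^2 + 2j + 1) + (2j + 3) = j^2 + 4j + 4,
and (j+1)^2 + 2·(j+1) + 1 = j^2 + 4j + 4.
By induction, P[n] = n^2 + 2n + 1 for all n ≥ 0.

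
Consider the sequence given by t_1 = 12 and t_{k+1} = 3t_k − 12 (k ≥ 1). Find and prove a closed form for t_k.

Claim: t_k = 2·3^k + 6.

Base case: t_1 = 12, and 2·3^1 + 6 = 6 + 6 = 12.
Assume t_r = 2·3^r + 6 for some r ≥ 1.
Then t_{r+1} = 3t_r − 12 = 3·(2·3^r + 6) − 12 = 6·3^r + 18 − 12 = 2·3^{r+1} + 6.
By induction, t_k = 2·3^k + 6 for all k ≥ 1.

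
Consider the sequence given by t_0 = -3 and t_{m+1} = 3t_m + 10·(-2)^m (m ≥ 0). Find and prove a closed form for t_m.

Claim: t_m = -3^m − 2·(-2)^m.

Base case: t_0 = -3, and -3^0 − 2·(-2)^0 = -1 − 2 = -3.
Assume t_r = -3^r − 2·(-2)^r for some r ≥ 0.
Then t_{r+1} = 3t_r + 10·(-2)^r = 3·(-3^r − 2·(-2)^r) + 10·(-2)^r = -3^{r+1} − 6·(-2)^r + 10·(-2)^r = -3^{r+1} + 4·(-2)^r = -3^{r+1} − 2·(-2)^{r+1}.
This completes the inductive step, so t_m = -3^m − 2·(-2)^m for all m ≥ 0.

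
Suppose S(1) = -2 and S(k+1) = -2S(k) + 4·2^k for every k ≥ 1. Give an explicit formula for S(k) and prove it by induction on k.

Claim: S(k) = 2·(-2)^k + 2^k.

Base case: S(1) = -2, and 2·(-2)^1 + 2^1 = -4 + 2 = -2.
Assume S(m) = 2·(-2)^m + 2^m for some m ≥ 1.
Then S(m+1) = -2S(m) + 4·2^m = -2·(2·(-2)^m + 2^m) + 4·2^m = 2·(-2)^{m+1} − 2·2^m + 4·2^m = 2·(-2)^{m+1} + 2·2^m = 2·(-2)^{m+1} + 2^{m+1}.
Hence S(k) = 2·(-2)^k + 2^k for every k ≥ 1, by induction.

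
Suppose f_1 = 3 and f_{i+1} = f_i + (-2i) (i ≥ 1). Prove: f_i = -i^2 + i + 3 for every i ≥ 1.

Base case: f_1 = 3, and -1^2 + 1 + 3 = 3.
Assume f_j = -j^2 + j + 3.
Then f_{j+1} = f_j + (-2j) = (-j^2 + j + 3) + (-2j) = -j^2 − j + 3,
and -(j+1)^2 + (j+1) + 3 = -j^2 − j + 3.
This completes the inductive step, so f_i = -i^2 + i + 3 for all i ≥ 1.

f_i = -i^2 + i + 3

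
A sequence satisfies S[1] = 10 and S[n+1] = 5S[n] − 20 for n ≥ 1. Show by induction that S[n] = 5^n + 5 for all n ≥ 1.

Base case: S[1] = 10, and 5^1 + 5 = 5 + 5 = 10.
Assume S[j] = 5^j + 5 for some j ≥ 1.
Then S[j+1] = 5S[j] − 20 = 5·(5^j + 5) − 20 = 5^{j+1} + 25 − 20 = 5^{j+1} + 5.
This completes the inductive step, so S[n] = 5^n + 5 for all n ≥ 1.

S[n] = 5^n + 5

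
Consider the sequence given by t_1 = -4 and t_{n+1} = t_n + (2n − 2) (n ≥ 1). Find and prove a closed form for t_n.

Claim: t_n = n^2 − 3n − 2.

Base case: t_1 = -4, and 1^2 − 3·1 − 2 = -4.
Assume t_k = k^2 − 3k − 2.
Then t_{k+1} = t_k + (2k − 2) = (k^2 − 3k − 2) + (2k − 2) = k^2 − k − 4,
and (k+1)^2 − 3·(k+1) − 2 = k^2 − k − 4.
Hence t_n = n^2 − 3n − 2 for every n ≥ 1, by induction.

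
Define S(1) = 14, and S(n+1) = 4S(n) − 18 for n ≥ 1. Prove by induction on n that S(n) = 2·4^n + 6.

Base case: S(1) = 14, and 2·4^1 + 6 = 8 + 6 = 14.
Assume S(r) = 2·4^r + 6 for some r ≥ 1.
Then S(r+1) = 4S(r) − 18 = 4·(2·4^r + 6) − 18 = 8·4^r + 24 − 18 = 2·4^{r+1} + 6.
This completes the inductive step, so S(n) = 2·4^n + 6 for all n ≥ 1.

S(n) = 2·4^n + 6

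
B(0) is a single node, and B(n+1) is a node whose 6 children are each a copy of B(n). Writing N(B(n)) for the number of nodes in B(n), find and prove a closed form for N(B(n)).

Claim: N(B(n)) = (6^{n+1} − 1)/5.

Base case: N(B(0)) = 1, and (6^{0+1} − 1)/5 = 1.
Assume N(B(k)) = (6^{k+1} − 1)/5.
Then N(B(k+1)) = 1 + 6N(B(k)) = 1 + 6·(6^{k+1} − 1)/5 = 1 + (6^{k+2} − 6)/5 = (5 + 6^{k+2} − 6)/5 = (6^{k+2} − 1)/5.
This completes the inductive step, so N(B(n)) = (6^{n+1} − 1)/5 for all n ≥ 0.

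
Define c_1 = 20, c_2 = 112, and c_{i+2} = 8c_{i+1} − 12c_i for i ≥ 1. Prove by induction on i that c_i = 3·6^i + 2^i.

Base cases: c_1 = 20 and 3·6^1 + 2^1 = 20; c_2 = 112 and 3·6^2 + 2^2 = 112.
Assume c_j = 3·6^j + 2^j for all 1 ≤ j ≤ r, where r ≥ 2.
Then c_{r+1} = 8c_r − 12c_{r−1} = 8·(3·6^r + 2^r) − 12·(3·6^{r−1} + 2^{r−1}) = 3·(8·6 − 12)6^{r−1} + (8·2 − 12)2^{r−1} = 108·6^{r−1} + 4·2^{r−1} = 3·6^{r+1} + 2^{r+1}.
This completes the inductive step, so c_i = 3·6^i + 2^i for all i ≥ 1.

c_i = 3·6^i + 2^i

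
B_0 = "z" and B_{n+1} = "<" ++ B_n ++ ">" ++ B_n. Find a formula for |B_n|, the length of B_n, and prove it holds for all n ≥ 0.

Claim: |B_n| = 3·2^n − 2.

Base case: |B_0| = 1, and 3·2^0 − 2 = 1.
Assume |B_m| = 3·2^m − 2.
Then |B_{m+1}| = 1 + |B_m| + 1 + |B_m| = 2|B_m| + 2 = 2(3·2^m − 2) + 2 = 3·2^{m+1} − 4 + 2 = 3·2^{m+1} − 2.
By induction, |B_n| = 3·2^n − 2 for all n ≥ 0.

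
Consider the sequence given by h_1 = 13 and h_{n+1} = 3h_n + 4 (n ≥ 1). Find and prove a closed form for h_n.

Claim: h_n = 5·3^n − 2.

Base case: h_1 = 13, and 5·3^1 − 2 = 15 − 2 = 13.
Assume h_r = 5·3^r − 2 for some r ≥ 1.
Then h_{r+1} = 3h_r + 4 = 3·(5·3^r − 2) + 4 = 15·3^r − 6 + 4 = 5·3^{r+1} − 2.
So the formula holds for r+1, and by induction h_n = 5·3^n − 2 for all n ≥ 1.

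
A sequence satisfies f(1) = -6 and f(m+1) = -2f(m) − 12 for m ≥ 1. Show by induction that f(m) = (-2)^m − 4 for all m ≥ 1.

Base case: f(1) = -6, and (-2)^1 − 4 = -2 − 4 = -6.
Assume f(j) = (-2)^j − 4 for some j ≥ 1.
Then f(j+1) = -2f(j) − 12 = -2·((-2)^j − 4) − 12 = -2·(-2)^j + 8 − 12 = (-2)^{j+1} − 4.
By induction, f(m) = (-2)^m − 4 for all m ≥ 1.

f(m) = (-2)^m − 4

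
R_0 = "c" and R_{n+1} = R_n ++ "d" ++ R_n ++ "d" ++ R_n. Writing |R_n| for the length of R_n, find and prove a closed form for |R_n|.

Claim: |R_n| = 2·3^n − 1.

Base case: |R_0| = 1, and 2·3^0 − 1 = 1.
Assume |R_k| = 2·3^k − 1.
Then |R_{k+1}| = 3|R_k| + 2 = 3(2·3^k − 1) + 2 = 2·3^{k+1} − 3 + 2 = 2·3^{k+1} − 1.
Hence |R_n| = 2·3^n − 1 for every n ≥ 0, by induction.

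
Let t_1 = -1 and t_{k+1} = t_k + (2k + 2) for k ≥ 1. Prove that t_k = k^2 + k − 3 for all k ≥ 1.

Base case: t_1 = -1, and 1^2 + 1 − 3 = -1.
Assume t_r = r^2 + r − 3.
Then t_{r+1} = t_r + (2r + 2) = (r^2 + r − 3) + (2r + 2) = r^2 + 3r − 1,
and (r+1)^2 + (r+1) − 3 = r^2 + 3r − 1.
By induction, t_k = k^2 + k − 3 for all k ≥ 1.

t_k = k^2 + k − 3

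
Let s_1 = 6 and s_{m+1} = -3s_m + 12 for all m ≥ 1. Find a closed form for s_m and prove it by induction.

Claim: s_m = -(-3)^m + 3.

Base case: s_1 = 6, and -(-3)^1 + 3 = 3 + 3 = 6.
Assume s_k = -(-3)^k + 3 for some k ≥ 1.
Then s_{k+1} = -3s_k + 12 = -3·(-(-3)^k + 3) + 12 = 3·(-3)^k − 9 + 12 = -(-3)^{k+1} + 3.
So the formula holds for k+1, and by induction s_m = -(-3)^m + 3 for all m ≥ 1.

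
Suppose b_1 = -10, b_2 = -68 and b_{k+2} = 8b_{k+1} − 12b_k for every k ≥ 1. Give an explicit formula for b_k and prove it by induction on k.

Claim: b_k = 2^k − 2·6^k.

Base cases: b_1 = -10 and 2^1 − 2·6^1 = -10; b_2 = -68 and 2^2 − 2·6^2 = -68.
Assume b_j = 2^j − 2·6^j for all 1 ≤ j ≤ r, where r ≥ 2.
Then b_{r+1} = 8b_r − 12b_{r−1} = 8·(2^r − 2·6^r) − 12·(2^{r−1} − 2·6^{r−1}) = (8·2 − 12)2^{r−1} − 2·(8·6 − 12)6^{r−1} = 4·2^{r−1} − 72·6^{r−1} = 2^{r+1} − 2·6^{r+1}.
This completes the inductive step, so b_k = 2^k − 2·6^k for all k ≥ 1.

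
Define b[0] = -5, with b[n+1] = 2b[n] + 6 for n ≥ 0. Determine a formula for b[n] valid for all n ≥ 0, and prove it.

Claim: b[n] = 2^n − 6.

Base case: b[0] = -5, and 2^0 − 6 = 1 − 6 = -5.
Assume b[r] = 2^r − 6 for some r ≥ 0.
Then b[r+1] = 2b[r] + 6 = 2·(2^r − 6) + 6 = 2^{r+1} − 12 + 6 = 2^{r+1} − 6.
So the formula holds for r+1, and by induction b[n] = 2^n − 6 for all n ≥ 0.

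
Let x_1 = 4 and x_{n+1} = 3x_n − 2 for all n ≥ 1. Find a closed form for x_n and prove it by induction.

Claim: x_n = 3^n + 1.

Base case: x_1 = 4, and 3^1 + 1 = 3 + 1 = 4.
Assume x_j = 3^j + 1 for some j ≥ 1.
Then x_{j+1} = 3x_j − 2 = 3·(3^j + 1) − 2 = 3^{j+1} + 3 − 2 = 3^{j+1} + 1.
Hence x_n = 3^n + 1 for every n ≥ 1, by induction.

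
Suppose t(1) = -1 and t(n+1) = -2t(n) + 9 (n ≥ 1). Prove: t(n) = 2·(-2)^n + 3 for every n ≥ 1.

Base case: t(1) = -1, and 2·(-2)^1 + 3 = -4 + 3 = -1.
Assume t(m) = 2·(-2)^m + 3 for some m ≥ 1.
Then t(m+1) = -2t(m) + 9 = -2·(2·(-2)^m + 3) + 9 = -4·(-2)^m − 6 + 9 = 2·(-2)^{m+1} + 3.
Hence t(n) = 2·(-2)^n + 3 for every n ≥ 1, by induction.

t(n) = 2·(-2)^n + 3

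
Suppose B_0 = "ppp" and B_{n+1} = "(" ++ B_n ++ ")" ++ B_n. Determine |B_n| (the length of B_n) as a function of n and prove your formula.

Claim: |B_n| = 5·2^n − 2.

Base case: |B_0| = 3, and 5·2^0 − 2 = 3.
Assume |B_j| = 5·2^j − 2.
Then |B_{j+1}| = 1 + |B_j| + 1 + |B_j| = 2|B_j| + 2 = 2(5·2^j − 2) + 2 = 5·2^{j+1} − 4 + 2 = 5·2^{j+1} − 2.
This completes the inductive step, so |B_n| = 5·2^n − 2 for all n ≥ 0.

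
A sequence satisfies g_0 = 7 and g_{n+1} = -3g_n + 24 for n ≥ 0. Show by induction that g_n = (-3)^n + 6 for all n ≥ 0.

Base case: g_0 = 7, and (-3)^0 + 6 = 1 + 6 = 7.
Assume g_j = (-3)^j + 6 for some j ≥ 0.
Then g_{j+1} = -3g_j + 24 = -3·((-3)^j + 6) + 24 = -3·(-3)^j − 18 + 24 = (-3)^{j+1} + 6.
So the formula holds for j+1, and by induction g_n = (-3)^n + 6 for all n ≥ 0.

g_n = (-3)^n + 6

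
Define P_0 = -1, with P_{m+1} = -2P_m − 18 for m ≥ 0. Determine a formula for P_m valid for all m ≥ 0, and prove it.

Claim: P_m = 5·(-2)^m − 6.

Base case: P_0 = -1, and 5·(-2)^0 − 6 = 5 − 6 = -1.
Assume P_r = 5·(-2)^r − 6 for some r ≥ 0.
Then P_{r+1} = -2P_r − 18 = -2·(5·(-2)^r − 6) − 18 = -10·(-2)^r + 12 − 18 = 5·(-2)^{r+1} − 6.
So the formula holds for r+1, and by induction P_m = 5·(-2)^m − 6 for all m ≥ 0.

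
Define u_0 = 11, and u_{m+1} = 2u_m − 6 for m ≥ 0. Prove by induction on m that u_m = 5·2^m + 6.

Base case: u_0 = 11, and 5·2^0 + 6 = 5 + 6 = 11.
Assume u_k = 5·2^k + 6 for some k ≥ 0.
Then u_{k+1} = 2u_k − 6 = 2·(5·2^k + 6) − 6 = 10·2^k + 12 − 6 = 5·2^{k+1} + 6.
This completes the inductive step, so u_m = 5·2^m + 6 for all m ≥ 0.

u_m = 5·2^m + 6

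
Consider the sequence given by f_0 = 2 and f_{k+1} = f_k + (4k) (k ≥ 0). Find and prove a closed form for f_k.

Claim: f_k = 2k^2 − 2k + 2.

Base case: f_0 = 2, and 2·0^2 − 2·0 + 2 = 2.
Assume f_r = 2r^2 − 2r + 2.
Then f_{r+1} = f_r + (4r) = (2r^2 − 2r + 2) + (4r) = 2r^2 + 2r + 2,
and 2·(r+1)^2 − 2·(r+1) + 2 = 2r^2 + 2r + 2.
Hence f_k = 2k^2 − 2k + 2 for every k ≥ 0, by induction.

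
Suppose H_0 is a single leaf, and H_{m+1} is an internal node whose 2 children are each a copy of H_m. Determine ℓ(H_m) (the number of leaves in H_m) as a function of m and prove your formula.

Claim: ℓ(H_m) = 2^m.

Base case: ℓ(H_0) = 1, and 2^0 = 1.
Assume ℓ(H_j) = 2^j.
Then ℓ(H_{j+1}) = 2·ℓ(H_j) = 2·2^j = 2^{j+1}.
So the formula holds for j+1, and by induction ℓ(H_m) = 2^m for all m ≥ 0.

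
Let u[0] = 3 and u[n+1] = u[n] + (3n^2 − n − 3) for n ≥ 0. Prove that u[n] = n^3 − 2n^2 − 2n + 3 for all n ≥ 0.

Base case: u[0] = 3, and 0^3 − 2·0^2 − 2·0 + 3 = 3.
Assume u[k] = k^3 − 2k^2 − 2k + 3.
Then u[k+1] = u[k] + (3k^2 − k − 3) = (k^3 − 2k^2 − 2k + 3) + (3k^2 − k − 3) = k^3 + k^2 − 3k,
and (k+1)^3 − 2·(k+1)^2 − 2·(k+1) + 3 = k^3 + k^2 − 3k.
This completes the inductive step, so u[n] = n^3 − 2n^2 − 2n + 3 for all n ≥ 0.

u[n] = n^3 − 2n^2 − 2n + 3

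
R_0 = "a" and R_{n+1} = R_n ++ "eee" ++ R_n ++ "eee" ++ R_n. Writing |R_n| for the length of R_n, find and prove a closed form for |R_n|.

Claim: |R_n| = 4·3^n − 3.

Base case: |R_0| = 1, and 4·3^0 − 3 = 1.
Assume |R_k| = 4·3^k − 3.
Then |R_{k+1}| = 3|R_k| + 6 = 3(4·3^k − 3) + 6 = 4·3^{k+1} − 9 + 6 = 4·3^{k+1} − 3.
By induction, |R_n| = 4·3^n − 3 for all n ≥ 0.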